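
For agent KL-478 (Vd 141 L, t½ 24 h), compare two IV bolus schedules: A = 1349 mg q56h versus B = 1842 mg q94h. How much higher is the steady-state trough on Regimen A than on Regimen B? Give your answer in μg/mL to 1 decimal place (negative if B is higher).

Regimen A: f = (1/2)^(56/24) ≈ 0.1984; Cmin,ss = (1349/141)·f/(1−f) ≈ 2.368 μg/mL.
Regimen B: f = (1/2)^(94/24) ≈ 0.0662; Cmin,ss = (1842/141)·f/(1−f) ≈ 0.926 μg/mL.
Difference ≈ 2.368 − 0.926 ≈ 1.442 μg/mL.

1.4 μg/mL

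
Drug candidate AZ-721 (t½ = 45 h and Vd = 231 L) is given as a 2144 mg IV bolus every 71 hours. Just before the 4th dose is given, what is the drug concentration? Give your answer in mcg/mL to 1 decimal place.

f = (1/2)^(τ/t½) = (1/2)^(71/45) ≈ 0.3350.
C₀ = D/Vd = 2144/231 ≈ 9.281 mcg/mL.
Before the 4th dose, 3 doses have been given. Superposition: Cmin = C₀·(f + f² + … + f^3).
≈ 9.281 × (0.3350 + 0.1122 + 0.0376) ≈ 9.281 × 0.4848 ≈ 4.499 mcg/mL.

4.5 mcg/mL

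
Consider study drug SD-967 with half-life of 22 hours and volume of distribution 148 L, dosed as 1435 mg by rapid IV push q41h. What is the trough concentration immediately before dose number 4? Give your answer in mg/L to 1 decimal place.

f = (1/2)^(τ/t½) = (1/2)^(41/22) ≈ 0.2748.
C₀ = D/Vd = 1435/148 ≈ 9.696 mg/L.
Before the 4th dose, 3 doses have been given. Superposition: Cmin = C₀·(f + f² + … + f^3).
≈ 9.696 × (0.2748 + 0.0755 + 0.0208) ≈ 9.696 × 0.3711 ≈ 3.598 mg/L.

3.6 mg/L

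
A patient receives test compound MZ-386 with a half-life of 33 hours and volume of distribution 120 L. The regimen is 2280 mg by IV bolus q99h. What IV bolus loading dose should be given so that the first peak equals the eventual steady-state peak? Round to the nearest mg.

f = (1/2)^(99/33) ≈ 0.125000; accumulation ratio R = 1/(1−f) ≈ 1.14286.
Loading dose to hit Cmax,ss on first dose: D_load = D_maint·R ≈ 2280 × 1.14286 ≈ 2605.72 mg.

2606 mg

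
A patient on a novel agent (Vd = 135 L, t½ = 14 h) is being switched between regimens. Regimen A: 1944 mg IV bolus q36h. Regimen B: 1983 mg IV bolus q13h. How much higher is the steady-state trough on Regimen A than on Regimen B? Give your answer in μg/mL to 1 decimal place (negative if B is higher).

-13.3 μg/mL

Regimen A: f = (1/2)^(36/14) ≈ 0.1682; Cmin,ss = (1944/135)·f/(1−f) ≈ 2.912 μg/mL.
Regimen B: f = (1/2)^(13/14) ≈ 0.5254; Cmin,ss = (1983/135)·f/(1−f) ≈ 16.261 μg/mL.
Difference ≈ 2.912 − 16.261 ≈ -13.349 μg/mL.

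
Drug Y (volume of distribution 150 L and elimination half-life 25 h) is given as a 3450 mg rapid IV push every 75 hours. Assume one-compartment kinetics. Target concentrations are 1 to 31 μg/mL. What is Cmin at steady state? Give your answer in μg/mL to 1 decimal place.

3.3 μg/mL

τ = 75 h = 3 half-lives, so f = (1/2)^3 = 0.125.
Accumulation ratio R = 1/(1 − f) = 1/0.875 = 8/7.
Single-dose peak C₀ = D/Vd = 3450/150 = 23 μg/mL.
Steady-state peak Cmax,ss = C₀·R = 23 × 8/7 ≈ 26.286 μg/mL.
Steady-state trough Cmin,ss = Cmax,ss·f ≈ 26.286 × 0.125 ≈ 3.286 μg/mL.
Trough 3.3 μg/mL vs MEC 1 μg/mL: adequate.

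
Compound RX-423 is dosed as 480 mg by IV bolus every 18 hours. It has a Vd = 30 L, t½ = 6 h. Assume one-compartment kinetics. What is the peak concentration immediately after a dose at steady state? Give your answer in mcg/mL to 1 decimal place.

τ = 18 h = 3 half-lives, so f = (1/2)^3 = 0.125.
Accumulation ratio R = 1/(1 − f) = 1/0.875 = 8/7.
Single-dose peak C₀ = D/Vd = 480/30 = 16 mcg/mL.
Steady-state peak Cmax,ss = C₀·R = 16 × 8/7 ≈ 18.286 mcg/mL.

18.3 mcg/mL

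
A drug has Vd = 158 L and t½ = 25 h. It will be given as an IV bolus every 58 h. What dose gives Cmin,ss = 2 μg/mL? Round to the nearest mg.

1262 mg

τ/t½ = 58/25 ≈ 2.32, so f = (1/2)^(58/25) ≈ 0.200267.
Cmin,ss = (D/Vd)·f/(1−f), so D = Cmin,ss·Vd·(1−f)/f.
D = 2 × 158 × (1−f)/f ≈ 2 × 158 × 3.99333 ≈ 1261.89 mg.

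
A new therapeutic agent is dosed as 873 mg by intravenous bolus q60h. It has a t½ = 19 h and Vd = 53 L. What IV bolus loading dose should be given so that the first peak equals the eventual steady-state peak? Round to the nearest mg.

983 mg

f = (1/2)^(60/19) ≈ 0.112042; accumulation ratio R = 1/(1−f) ≈ 1.12618.
Loading dose to hit Cmax,ss on first dose: D_load = D_maint·R ≈ 873 × 1.12618 ≈ 983.16 mg.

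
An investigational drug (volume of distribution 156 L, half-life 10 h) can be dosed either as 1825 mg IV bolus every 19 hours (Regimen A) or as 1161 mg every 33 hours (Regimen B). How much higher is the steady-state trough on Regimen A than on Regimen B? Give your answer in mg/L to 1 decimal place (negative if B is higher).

Regimen A: f = (1/2)^(19/10) ≈ 0.2679; Cmin,ss = (1825/156)·f/(1−f) ≈ 4.281 mg/L.
Regimen B: f = (1/2)^(33/10) ≈ 0.1015; Cmin,ss = (1161/156)·f/(1−f) ≈ 0.841 mg/L.
Difference ≈ 4.281 − 0.841 ≈ 3.440 mg/L.

3.4 mg/L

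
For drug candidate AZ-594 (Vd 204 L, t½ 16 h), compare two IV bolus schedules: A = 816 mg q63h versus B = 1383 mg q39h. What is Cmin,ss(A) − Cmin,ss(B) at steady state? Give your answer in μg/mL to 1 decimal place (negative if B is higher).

Regimen A: f = (1/2)^(63/16) ≈ 0.0653; Cmin,ss = (816/204)·f/(1−f) ≈ 0.279 μg/mL.
Regimen B: f = (1/2)^(39/16) ≈ 0.1846; Cmin,ss = (1383/204)·f/(1−f) ≈ 1.535 μg/mL.
Difference ≈ 0.279 − 1.535 ≈ -1.256 μg/mL.

-1.3 μg/mL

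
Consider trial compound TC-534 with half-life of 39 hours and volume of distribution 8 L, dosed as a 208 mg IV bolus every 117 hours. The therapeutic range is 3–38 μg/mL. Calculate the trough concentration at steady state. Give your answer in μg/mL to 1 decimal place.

The dosing interval is 3 half-lives, so f = 2^(−3) = 0.125.
Accumulation ratio R = 1/(1 − f) = 1/0.875 = 8/7.
Single-dose peak C₀ = D/Vd = 208/8 = 26 μg/mL.
Steady-state peak Cmax,ss = C₀·R = 26 × 8/7 ≈ 29.714 μg/mL.
Steady-state trough Cmin,ss = Cmax,ss·f ≈ 29.714 × 0.125 ≈ 3.714 μg/mL.
Trough 3.7 μg/mL vs MEC 3 μg/mL: adequate.

3.7 μg/mL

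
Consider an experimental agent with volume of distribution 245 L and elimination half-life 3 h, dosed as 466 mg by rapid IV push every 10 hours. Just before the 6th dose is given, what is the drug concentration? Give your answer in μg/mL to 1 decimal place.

f = (1/2)^(τ/t½) = (1/2)^(10/3) ≈ 0.0992.
C₀ = D/Vd = 466/245 ≈ 1.902 μg/mL.
Before the 6th dose, 5 doses have been given. Superposition: Cmin = C₀·(f + f² + … + f^5).
≈ 1.902 × (0.0992 + 0.0098 + 0.0010 + 0.0001 + 0.0000) ≈ 1.902 × 0.1101 ≈ 0.209 μg/mL.

0.2 μg/mL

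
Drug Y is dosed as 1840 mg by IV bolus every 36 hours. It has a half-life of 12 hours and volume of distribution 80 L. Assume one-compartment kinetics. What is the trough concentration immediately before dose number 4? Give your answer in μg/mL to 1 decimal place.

3.3 μg/mL

f = (1/2)^(τ/t½) = (1/2)^(36/12) ≈ 0.1250.
C₀ = D/Vd = 1840/80 ≈ 23.000 μg/mL.
Before the 4th dose, 3 doses have been given. Superposition: Cmin = C₀·(f + f² + … + f^3).
≈ 23.000 × (0.1250 + 0.0156 + 0.0020) ≈ 23.000 × 0.1426 ≈ 3.280 μg/mL.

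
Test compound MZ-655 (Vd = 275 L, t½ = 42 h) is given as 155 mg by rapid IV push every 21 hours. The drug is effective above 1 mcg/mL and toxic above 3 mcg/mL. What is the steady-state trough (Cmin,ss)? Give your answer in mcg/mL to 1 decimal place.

Over one 21-h interval, 21/42 ≈ 0.5 half-lives elapse, leaving f ≈ 0.7071 of each dose.
At steady state, accumulation factor R = 1/(1 − e^(−kτ)) ≈ 3.4141.
Each bolus raises the concentration by D/Vd = 155/275 ≈ 0.564 mcg/mL.
Cmax,ss = C₀/(1 − f) ≈ 0.564/0.2929 ≈ 1.926 mcg/mL.
One interval later, Cmin,ss = Cmax,ss·e^(−kτ) ≈ 1.926 × 0.7071 ≈ 1.362 mcg/mL.
Trough 1.4 mcg/mL vs MEC 1 mcg/mL: adequate.

1.4 mcg/mL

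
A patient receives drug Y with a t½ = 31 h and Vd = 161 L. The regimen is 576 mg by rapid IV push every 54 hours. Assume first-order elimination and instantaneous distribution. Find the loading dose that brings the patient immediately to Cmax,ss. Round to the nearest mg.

822 mg

f = (1/2)^(54/31) ≈ 0.298968; accumulation ratio R = 1/(1−f) ≈ 1.42647.
Loading dose to hit Cmax,ss on first dose: D_load = D_maint·R ≈ 576 × 1.42647 ≈ 821.65 mg.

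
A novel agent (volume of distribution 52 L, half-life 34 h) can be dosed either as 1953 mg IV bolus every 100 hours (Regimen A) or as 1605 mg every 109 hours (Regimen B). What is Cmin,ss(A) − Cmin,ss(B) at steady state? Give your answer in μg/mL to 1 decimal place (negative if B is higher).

1.9 μg/mL

Regimen A: f = (1/2)^(100/34) ≈ 0.1302; Cmin,ss = (1953/52)·f/(1−f) ≈ 5.622 μg/mL.
Regimen B: f = (1/2)^(109/34) ≈ 0.1084; Cmin,ss = (1605/52)·f/(1−f) ≈ 3.753 μg/mL.
Difference ≈ 5.622 − 3.753 ≈ 1.869 μg/mL.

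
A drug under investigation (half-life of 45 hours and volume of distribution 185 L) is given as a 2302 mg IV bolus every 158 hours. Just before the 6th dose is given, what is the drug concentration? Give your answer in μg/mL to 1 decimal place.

f = (1/2)^(τ/t½) = (1/2)^(158/45) ≈ 0.0877.
C₀ = D/Vd = 2302/185 ≈ 12.443 μg/mL.
Before the 6th dose, 5 doses have been given. Superposition: Cmin = C₀·(f + f² + … + f^5).
≈ 12.443 × (0.0877 + 0.0077 + 0.0007 + 0.0001 + 0.0000) ≈ 12.443 × 0.0962 ≈ 1.197 μg/mL.

1.2 μg/mL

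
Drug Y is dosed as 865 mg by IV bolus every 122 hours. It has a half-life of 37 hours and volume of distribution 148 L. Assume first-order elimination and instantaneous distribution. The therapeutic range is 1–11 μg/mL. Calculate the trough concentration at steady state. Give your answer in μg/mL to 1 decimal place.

Over one 122-h interval, 122/37 ≈ 3.2973 half-lives elapse, leaving f ≈ 0.1017 of each dose.
Accumulation ratio R = 1/(1 − f) ≈ 1/0.8983 ≈ 1.1132.
Single-dose peak C₀ = D/Vd = 865/148 ≈ 5.845 μg/mL.
Cmax,ss = C₀/(1 − f) ≈ 5.845/0.8983 ≈ 6.507 μg/mL.
Steady-state trough Cmin,ss = Cmax,ss·f ≈ 6.507 × 0.1017 ≈ 0.662 μg/mL.
Trough 0.7 μg/mL vs MEC 1 μg/mL: subtherapeutic.

0.7 μg/mL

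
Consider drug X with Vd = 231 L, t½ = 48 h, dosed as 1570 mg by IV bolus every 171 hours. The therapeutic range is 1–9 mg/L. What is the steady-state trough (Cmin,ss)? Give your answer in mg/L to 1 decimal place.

τ/t½ = 171/48 ≈ 3.5625, so fraction remaining f = (1/2)^(171/48) ≈ 0.0846.
Single-dose peak C₀ = D/Vd = 1570/231 ≈ 6.797 mg/L.
Steady-state trough Cmin,ss = C₀·f/(1−f) ≈ 6.797 × 0.0846/0.9154 ≈ 0.628 mg/L.
Trough 0.6 mg/L vs MEC 1 mg/L: subtherapeutic.

0.6 mg/L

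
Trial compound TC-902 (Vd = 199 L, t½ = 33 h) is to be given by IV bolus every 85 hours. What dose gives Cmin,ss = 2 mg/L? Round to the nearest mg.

τ/t½ = 85/33 ≈ 2.5758, so f = (1/2)^(85/33) ≈ 0.167733.
Cmin,ss = (D/Vd)·f/(1−f), so D = Cmin,ss·Vd·(1−f)/f.
D = 2 × 199 × (1−f)/f ≈ 2 × 199 × 4.96186 ≈ 1974.82 mg.

1975 mg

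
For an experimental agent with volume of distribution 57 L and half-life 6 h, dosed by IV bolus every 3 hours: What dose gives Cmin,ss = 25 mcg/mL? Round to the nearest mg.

τ/t½ = 3/6 ≈ 0.5, so f = (1/2)^(3/6) ≈ 0.707107.
Cmin,ss = (D/Vd)·f/(1−f), so D = Cmin,ss·Vd·(1−f)/f.
D = 25 × 57 × (1−f)/f ≈ 25 × 57 × 0.41421 ≈ 590.25 mg.

590 mg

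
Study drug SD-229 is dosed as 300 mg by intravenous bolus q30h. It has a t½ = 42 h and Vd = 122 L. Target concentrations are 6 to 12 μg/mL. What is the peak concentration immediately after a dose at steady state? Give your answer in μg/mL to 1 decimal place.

6.3 μg/mL

Over one 30-h interval, 30/42 ≈ 0.71429 half-lives elapse, leaving f ≈ 0.6095 of each dose.
Accumulation ratio R = 1/(1 − f) ≈ 1/0.3905 ≈ 2.5608.
Single-dose peak C₀ = D/Vd = 300/122 ≈ 2.459 μg/mL.
Cmax,ss = C₀/(1 − f) ≈ 2.459/0.3905 ≈ 6.297 μg/mL.
Peak 6.3 μg/mL vs MTC 12 μg/mL: below toxic threshold.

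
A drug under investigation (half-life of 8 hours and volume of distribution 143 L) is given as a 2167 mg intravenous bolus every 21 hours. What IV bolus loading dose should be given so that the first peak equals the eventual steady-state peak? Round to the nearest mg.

f = (1/2)^(21/8) ≈ 0.162105; accumulation ratio R = 1/(1−f) ≈ 1.19347.
Loading dose to hit Cmax,ss on first dose: D_load = D_maint·R ≈ 2167 × 1.19347 ≈ 2586.25 mg.

2586 mg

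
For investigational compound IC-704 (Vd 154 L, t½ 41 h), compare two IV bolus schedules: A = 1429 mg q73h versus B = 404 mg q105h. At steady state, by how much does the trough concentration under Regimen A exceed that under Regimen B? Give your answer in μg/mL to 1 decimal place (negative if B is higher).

Regimen A: f = (1/2)^(73/41) ≈ 0.2911; Cmin,ss = (1429/154)·f/(1−f) ≈ 3.810 μg/mL.
Regimen B: f = (1/2)^(105/41) ≈ 0.1695; Cmin,ss = (404/154)·f/(1−f) ≈ 0.535 μg/mL.
Difference ≈ 3.810 − 0.535 ≈ 3.275 μg/mL.

3.3 μg/mL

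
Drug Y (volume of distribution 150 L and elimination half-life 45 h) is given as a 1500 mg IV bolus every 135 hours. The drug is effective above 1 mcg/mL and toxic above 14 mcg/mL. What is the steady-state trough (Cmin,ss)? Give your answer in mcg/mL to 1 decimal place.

τ = 135 h = 3 half-lives, so f = (1/2)^3 = 0.125.
Accumulation ratio R = 1/(1 − f) = 1/0.875 = 8/7.
Single-dose peak C₀ = D/Vd = 1500/150 = 10 mcg/mL.
Steady-state peak Cmax,ss = C₀·R = 10 × 8/7 ≈ 11.429 mcg/mL.
Steady-state trough Cmin,ss = Cmax,ss·f ≈ 11.429 × 0.125 ≈ 1.429 mcg/mL.
Trough 1.4 mcg/mL vs MEC 1 mcg/mL: adequate.

1.4 mcg/mL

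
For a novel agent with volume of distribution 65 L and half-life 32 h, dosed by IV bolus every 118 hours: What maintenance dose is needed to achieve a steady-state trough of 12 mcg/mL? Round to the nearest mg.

9269 mg

τ/t½ = 118/32 ≈ 3.6875, so f = (1/2)^(118/32) ≈ 0.077616.
Cmin,ss = (D/Vd)·f/(1−f), so D = Cmin,ss·Vd·(1−f)/f.
D = 12 × 65 × (1−f)/f ≈ 12 × 65 × 11.88394 ≈ 9269.47 mg.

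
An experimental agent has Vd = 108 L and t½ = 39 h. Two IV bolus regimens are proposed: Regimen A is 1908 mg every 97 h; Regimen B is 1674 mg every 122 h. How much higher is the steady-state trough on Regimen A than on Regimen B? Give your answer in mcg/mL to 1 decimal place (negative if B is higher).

1.8 mcg/mL

Regimen A: f = (1/2)^(97/39) ≈ 0.1784; Cmin,ss = (1908/108)·f/(1−f) ≈ 3.836 mcg/mL.
Regimen B: f = (1/2)^(122/39) ≈ 0.1144; Cmin,ss = (1674/108)·f/(1−f) ≈ 2.002 mcg/mL.
Difference ≈ 3.836 − 2.002 ≈ 1.834 mcg/mL.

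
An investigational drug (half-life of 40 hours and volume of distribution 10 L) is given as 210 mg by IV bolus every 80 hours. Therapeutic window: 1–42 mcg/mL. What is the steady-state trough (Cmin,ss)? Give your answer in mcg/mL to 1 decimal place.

The dosing interval is 2 half-lives, so f = 2^(−2) = 0.25.
At steady state, R = 1/(1 − 0.25) = 4/3.
Single-dose peak C₀ = D/Vd = 210/10 = 21 mcg/mL.
Steady-state peak Cmax,ss = C₀·R = 21 × 4/3 ≈ 28.000 mcg/mL.
Steady-state trough Cmin,ss = Cmax,ss·f ≈ 28.000 × 0.25 ≈ 7.000 mcg/mL.
Trough 7.0 mcg/mL vs MEC 1 mcg/mL: adequate.

7.0 mcg/mL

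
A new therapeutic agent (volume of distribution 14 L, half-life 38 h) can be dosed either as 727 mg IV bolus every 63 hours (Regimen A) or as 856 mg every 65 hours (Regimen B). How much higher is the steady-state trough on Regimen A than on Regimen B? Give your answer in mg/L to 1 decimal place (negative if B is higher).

-2.8 mg/L

Regimen A: f = (1/2)^(63/38) ≈ 0.3169; Cmin,ss = (727/14)·f/(1−f) ≈ 24.090 mg/L.
Regimen B: f = (1/2)^(65/38) ≈ 0.3055; Cmin,ss = (856/14)·f/(1−f) ≈ 26.896 mg/L.
Difference ≈ 24.090 − 26.896 ≈ -2.806 mg/L.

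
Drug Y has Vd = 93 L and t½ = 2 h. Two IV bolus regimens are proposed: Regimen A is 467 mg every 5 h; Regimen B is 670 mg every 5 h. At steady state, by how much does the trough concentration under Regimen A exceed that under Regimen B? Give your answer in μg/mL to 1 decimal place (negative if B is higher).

Regimen A: f = (1/2)^(5/2) ≈ 0.1768; Cmin,ss = (467/93)·f/(1−f) ≈ 1.078 μg/mL.
Regimen B: f = (1/2)^(5/2) ≈ 0.1768; Cmin,ss = (670/93)·f/(1−f) ≈ 1.547 μg/mL.
Difference ≈ 1.078 − 1.547 ≈ -0.469 μg/mL.

-0.5 μg/mL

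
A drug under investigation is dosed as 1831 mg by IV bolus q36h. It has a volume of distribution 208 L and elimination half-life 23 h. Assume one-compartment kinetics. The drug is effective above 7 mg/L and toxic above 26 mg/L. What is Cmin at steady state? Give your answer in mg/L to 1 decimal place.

4.5 mg/L

k = ln2/t½ = ln2/23 ≈ 0.030137 h⁻¹; fraction remaining f = e^(−kτ) = e^(−0.030137×36) ≈ 0.3379.
Accumulation ratio R = 1/(1 − f) ≈ 1/0.6621 ≈ 1.5103.
Single-dose peak C₀ = D/Vd = 1831/208 ≈ 8.803 mg/L.
Cmax,ss = C₀/(1 − f) ≈ 8.803/0.6621 ≈ 13.296 mg/L.
One interval later, Cmin,ss = Cmax,ss·e^(−kτ) ≈ 13.296 × 0.3379 ≈ 4.493 mg/L.
Trough 4.5 mg/L vs MEC 7 mg/L: subtherapeutic.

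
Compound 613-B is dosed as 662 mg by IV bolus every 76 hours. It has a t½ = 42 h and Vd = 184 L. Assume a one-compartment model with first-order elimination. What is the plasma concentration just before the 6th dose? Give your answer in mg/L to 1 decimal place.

f = (1/2)^(τ/t½) = (1/2)^(76/42) ≈ 0.2853.
C₀ = D/Vd = 662/184 ≈ 3.598 mg/L.
Before the 6th dose, 5 doses have been given. Superposition: Cmin = C₀·(f + f² + … + f^5).
≈ 3.598 × (0.2853 + 0.0814 + 0.0232 + 0.0066 + 0.0019) ≈ 3.598 × 0.3984 ≈ 1.433 mg/L.

1.4 mg/L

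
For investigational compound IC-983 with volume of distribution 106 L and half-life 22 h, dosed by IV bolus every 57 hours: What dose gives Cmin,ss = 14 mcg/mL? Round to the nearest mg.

7457 mg

τ/t½ = 57/22 ≈ 2.5909, so f = (1/2)^(57/22) ≈ 0.165981.
Cmin,ss = (D/Vd)·f/(1−f), so D = Cmin,ss·Vd·(1−f)/f.
D = 14 × 106 × (1−f)/f ≈ 14 × 106 × 5.02479 ≈ 7456.79 mg.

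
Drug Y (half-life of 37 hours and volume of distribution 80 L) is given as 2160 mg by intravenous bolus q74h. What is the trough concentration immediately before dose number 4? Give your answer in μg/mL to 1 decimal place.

8.9 μg/mL

f = (1/2)^(τ/t½) = (1/2)^(74/37) ≈ 0.2500.
C₀ = D/Vd = 2160/80 ≈ 27.000 μg/mL.
Before the 4th dose, 3 doses have been given. Superposition: Cmin = C₀·(f + f² + … + f^3).
≈ 27.000 × (0.2500 + 0.0625 + 0.0156) ≈ 27.000 × 0.3281 ≈ 8.859 μg/mL.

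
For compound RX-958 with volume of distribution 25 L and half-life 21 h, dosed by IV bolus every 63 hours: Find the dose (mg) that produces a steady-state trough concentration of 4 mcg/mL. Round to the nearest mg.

700 mg

τ/t½ = 63/21 ≈ 3, so f = (1/2)^(63/21) ≈ 0.125000.
Cmin,ss = (D/Vd)·f/(1−f), so D = Cmin,ss·Vd·(1−f)/f.
D = 4 × 25 × (1−f)/f ≈ 4 × 25 × 7.00000 ≈ 700.00 mg.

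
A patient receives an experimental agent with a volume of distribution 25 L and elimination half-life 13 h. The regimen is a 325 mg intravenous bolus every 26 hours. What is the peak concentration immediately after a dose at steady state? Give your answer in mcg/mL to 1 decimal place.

17.3 mcg/mL

τ = 26 h = 2 half-lives, so f = (1/2)^2 = 0.25.
Accumulation ratio R = 1/(1 − f) = 1/0.75 = 4/3.
Single-dose peak C₀ = D/Vd = 325/25 = 13 mcg/mL.
Steady-state peak Cmax,ss = C₀·R = 13 × 4/3 ≈ 17.333 mcg/mL.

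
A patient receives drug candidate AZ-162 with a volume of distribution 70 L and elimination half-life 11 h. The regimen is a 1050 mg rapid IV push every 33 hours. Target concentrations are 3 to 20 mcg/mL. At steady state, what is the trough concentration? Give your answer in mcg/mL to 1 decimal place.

The dosing interval is 3 half-lives, so f = 2^(−3) = 0.125.
At steady state, R = 1/(1 − 0.125) = 8/7.
Single-dose peak C₀ = D/Vd = 1050/70 = 15 mcg/mL.
Steady-state peak Cmax,ss = C₀·R = 15 × 8/7 ≈ 17.143 mcg/mL.
Steady-state trough Cmin,ss = Cmax,ss·f ≈ 17.143 × 0.125 ≈ 2.143 mcg/mL.
Trough 2.1 mcg/mL vs MEC 3 mcg/mL: subtherapeutic.

2.1 mcg/mL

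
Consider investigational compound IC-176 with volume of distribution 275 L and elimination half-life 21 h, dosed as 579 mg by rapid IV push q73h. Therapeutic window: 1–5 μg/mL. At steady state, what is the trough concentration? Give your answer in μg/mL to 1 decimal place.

0.2 μg/mL

τ/t½ = 73/21 ≈ 3.4762, so fraction remaining f = (1/2)^(73/21) ≈ 0.0899.
Accumulation ratio R = 1/(1 − f) ≈ 1/0.9101 ≈ 1.0988.
Single-dose peak C₀ = D/Vd = 579/275 ≈ 2.105 μg/mL.
Steady-state peak Cmax,ss = C₀·R ≈ 2.105 × 1.0988 ≈ 2.313 μg/mL.
Steady-state trough Cmin,ss = Cmax,ss·f ≈ 2.313 × 0.0899 ≈ 0.208 μg/mL.
Trough 0.2 μg/mL vs MEC 1 μg/mL: subtherapeutic.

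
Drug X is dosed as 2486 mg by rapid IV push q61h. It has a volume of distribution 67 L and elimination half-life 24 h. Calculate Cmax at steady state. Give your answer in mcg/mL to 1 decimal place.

k = ln2/t½ = ln2/24 ≈ 0.028881 h⁻¹; fraction remaining f = e^(−kτ) = e^(−0.028881×61) ≈ 0.1717.
Accumulation ratio R = 1/(1 − f) ≈ 1/0.8283 ≈ 1.2073.
Single-dose peak C₀ = D/Vd = 2486/67 ≈ 37.104 mcg/mL.
Cmax,ss = C₀/(1 − f) ≈ 37.104/0.8283 ≈ 44.795 mcg/mL.

44.8 mcg/mL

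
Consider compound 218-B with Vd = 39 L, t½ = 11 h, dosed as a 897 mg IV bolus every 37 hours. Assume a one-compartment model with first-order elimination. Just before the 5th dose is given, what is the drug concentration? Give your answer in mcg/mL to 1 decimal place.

2.5 mcg/mL

f = (1/2)^(τ/t½) = (1/2)^(37/11) ≈ 0.0972.
C₀ = D/Vd = 897/39 ≈ 23.000 mcg/mL.
Before the 5th dose, 4 doses have been given. Superposition: Cmin = C₀·(f + f² + … + f^4).
≈ 23.000 × (0.0972 + 0.0094 + 0.0009 + 0.0001) ≈ 23.000 × 0.1076 ≈ 2.475 mcg/mL.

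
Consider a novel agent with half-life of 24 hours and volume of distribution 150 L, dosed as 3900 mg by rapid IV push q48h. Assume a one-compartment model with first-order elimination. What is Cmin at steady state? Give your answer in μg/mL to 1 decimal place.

8.7 μg/mL

τ = 48 h = 2 half-lives, so f = (1/2)^2 = 0.25.
Accumulation ratio R = 1/(1 − f) = 1/0.75 = 4/3.
Single-dose peak C₀ = D/Vd = 3900/150 = 26 μg/mL.
Steady-state peak Cmax,ss = C₀·R = 26 × 4/3 ≈ 34.667 μg/mL.
Steady-state trough Cmin,ss = Cmax,ss·f ≈ 34.667 × 0.25 ≈ 8.667 μg/mL.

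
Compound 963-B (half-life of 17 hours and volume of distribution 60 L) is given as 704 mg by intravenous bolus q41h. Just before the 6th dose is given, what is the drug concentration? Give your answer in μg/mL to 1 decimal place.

f = (1/2)^(τ/t½) = (1/2)^(41/17) ≈ 0.1879.
C₀ = D/Vd = 704/60 ≈ 11.733 μg/mL.
Before the 6th dose, 5 doses have been given. Superposition: Cmin = C₀·(f + f² + … + f^5).
≈ 11.733 × (0.1879 + 0.0353 + 0.0066 + 0.0012 + 0.0002) ≈ 11.733 × 0.2312 ≈ 2.713 μg/mL.

2.7 μg/mL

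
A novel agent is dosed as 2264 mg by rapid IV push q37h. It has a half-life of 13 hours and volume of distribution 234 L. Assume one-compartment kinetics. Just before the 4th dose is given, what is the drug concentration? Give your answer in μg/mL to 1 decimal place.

f = (1/2)^(τ/t½) = (1/2)^(37/13) ≈ 0.1391.
C₀ = D/Vd = 2264/234 ≈ 9.675 μg/mL.
Before the 4th dose, 3 doses have been given. Superposition: Cmin = C₀·(f + f² + … + f^3).
≈ 9.675 × (0.1391 + 0.0193 + 0.0027) ≈ 9.675 × 0.1611 ≈ 1.559 μg/mL.

1.6 μg/mL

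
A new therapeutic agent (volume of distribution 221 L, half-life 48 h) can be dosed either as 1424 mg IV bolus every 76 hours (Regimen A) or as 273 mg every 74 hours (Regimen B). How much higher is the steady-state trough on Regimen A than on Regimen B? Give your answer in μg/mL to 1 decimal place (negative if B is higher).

Regimen A: f = (1/2)^(76/48) ≈ 0.3337; Cmin,ss = (1424/221)·f/(1−f) ≈ 3.227 μg/mL.
Regimen B: f = (1/2)^(74/48) ≈ 0.3435; Cmin,ss = (273/221)·f/(1−f) ≈ 0.646 μg/mL.
Difference ≈ 3.227 − 0.646 ≈ 2.581 μg/mL.

2.6 μg/mL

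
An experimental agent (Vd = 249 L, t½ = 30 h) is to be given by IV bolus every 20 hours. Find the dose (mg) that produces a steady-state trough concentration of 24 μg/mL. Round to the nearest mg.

τ/t½ = 20/30 ≈ 0.66667, so f = (1/2)^(20/30) ≈ 0.629961.
Cmin,ss = (D/Vd)·f/(1−f), so D = Cmin,ss·Vd·(1−f)/f.
D = 24 × 249 × (1−f)/f ≈ 24 × 249 × 0.58740 ≈ 3510.30 mg.

3510 mg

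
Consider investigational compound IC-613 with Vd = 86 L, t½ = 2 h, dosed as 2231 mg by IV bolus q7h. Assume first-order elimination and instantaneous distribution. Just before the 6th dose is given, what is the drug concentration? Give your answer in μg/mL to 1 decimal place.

f = (1/2)^(τ/t½) = (1/2)^(7/2) ≈ 0.0884.
C₀ = D/Vd = 2231/86 ≈ 25.942 μg/mL.
Before the 6th dose, 5 doses have been given. Superposition: Cmin = C₀·(f + f² + … + f^5).
≈ 25.942 × (0.0884 + 0.0078 + 0.0007 + 0.0001 + 0.0000) ≈ 25.942 × 0.0970 ≈ 2.516 μg/mL.

2.5 μg/mL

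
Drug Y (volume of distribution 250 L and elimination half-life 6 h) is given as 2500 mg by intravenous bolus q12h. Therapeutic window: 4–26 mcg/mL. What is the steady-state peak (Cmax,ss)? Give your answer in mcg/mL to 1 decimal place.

13.3 mcg/mL

The dosing interval is 2 half-lives, so f = 2^(−2) = 0.25.
At steady state, R = 1/(1 − 0.25) = 4/3.
Single-dose peak C₀ = D/Vd = 2500/250 = 10 mcg/mL.
Steady-state peak Cmax,ss = C₀·R = 10 × 4/3 ≈ 13.333 mcg/mL.
Peak 13.3 mcg/mL vs MTC 26 mcg/mL: below toxic threshold.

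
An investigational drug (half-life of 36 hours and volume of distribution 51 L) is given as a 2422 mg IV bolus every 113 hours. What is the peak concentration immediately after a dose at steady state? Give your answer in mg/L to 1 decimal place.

53.6 mg/L

k = ln2/t½ = ln2/36 ≈ 0.019254 h⁻¹; fraction remaining f = e^(−kτ) = e^(−0.019254×113) ≈ 0.1135.
Accumulation ratio R = 1/(1 − f) ≈ 1/0.8865 ≈ 1.1280.
Each bolus raises the concentration by D/Vd = 2422/51 ≈ 47.490 mg/L.
Steady-state peak Cmax,ss = C₀·R ≈ 47.490 × 1.1280 ≈ 53.569 mg/L.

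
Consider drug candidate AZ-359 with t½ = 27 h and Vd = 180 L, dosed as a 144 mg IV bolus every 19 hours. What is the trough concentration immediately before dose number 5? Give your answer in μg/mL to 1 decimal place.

f = (1/2)^(τ/t½) = (1/2)^(19/27) ≈ 0.6140.
C₀ = D/Vd = 144/180 ≈ 0.800 μg/mL.
Before the 5th dose, 4 doses have been given. Superposition: Cmin = C₀·(f + f² + … + f^4).
≈ 0.800 × (0.6140 + 0.3770 + 0.2315 + 0.1421) ≈ 0.800 × 1.3646 ≈ 1.092 μg/mL.

1.1 μg/mL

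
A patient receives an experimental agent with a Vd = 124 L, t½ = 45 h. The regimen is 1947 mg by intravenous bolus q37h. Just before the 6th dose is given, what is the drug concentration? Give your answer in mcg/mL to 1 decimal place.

19.3 mcg/mL

f = (1/2)^(τ/t½) = (1/2)^(37/45) ≈ 0.5656.
C₀ = D/Vd = 1947/124 ≈ 15.702 mcg/mL.
Before the 6th dose, 5 doses have been given. Superposition: Cmin = C₀·(f + f² + … + f^5).
≈ 15.702 × (0.5656 + 0.3199 + 0.1809 + 0.1023 + 0.0579) ≈ 15.702 × 1.2266 ≈ 19.260 mcg/mL.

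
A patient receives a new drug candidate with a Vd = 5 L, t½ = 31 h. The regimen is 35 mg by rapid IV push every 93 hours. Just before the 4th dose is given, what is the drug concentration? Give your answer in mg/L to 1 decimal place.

f = (1/2)^(τ/t½) = (1/2)^(93/31) ≈ 0.1250.
C₀ = D/Vd = 35/5 ≈ 7.000 mg/L.
Before the 4th dose, 3 doses have been given. Superposition: Cmin = C₀·(f + f² + … + f^3).
≈ 7.000 × (0.1250 + 0.0156 + 0.0020) ≈ 7.000 × 0.1426 ≈ 0.998 mg/L.

1.0 mg/L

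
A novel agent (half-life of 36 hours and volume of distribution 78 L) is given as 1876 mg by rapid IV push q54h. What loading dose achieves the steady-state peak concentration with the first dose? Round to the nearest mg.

f = (1/2)^(54/36) ≈ 0.353553; accumulation ratio R = 1/(1−f) ≈ 1.54692.
Loading dose to hit Cmax,ss on first dose: D_load = D_maint·R ≈ 1876 × 1.54692 ≈ 2902.02 mg.

2902 mg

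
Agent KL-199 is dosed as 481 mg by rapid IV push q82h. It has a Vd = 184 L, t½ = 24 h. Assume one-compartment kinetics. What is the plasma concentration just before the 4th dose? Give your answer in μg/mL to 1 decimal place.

0.3 μg/mL

f = (1/2)^(τ/t½) = (1/2)^(82/24) ≈ 0.0936.
C₀ = D/Vd = 481/184 ≈ 2.614 μg/mL.
Before the 4th dose, 3 doses have been given. Superposition: Cmin = C₀·(f + f² + … + f^3).
≈ 2.614 × (0.0936 + 0.0088 + 0.0008) ≈ 2.614 × 0.1032 ≈ 0.270 μg/mL.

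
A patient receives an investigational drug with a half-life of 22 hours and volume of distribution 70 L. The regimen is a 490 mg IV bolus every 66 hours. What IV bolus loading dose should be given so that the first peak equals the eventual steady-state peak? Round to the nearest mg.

f = (1/2)^(66/22) ≈ 0.125000; accumulation ratio R = 1/(1−f) ≈ 1.14286.
Loading dose to hit Cmax,ss on first dose: D_load = D_maint·R ≈ 490 × 1.14286 ≈ 560.00 mg.

560 mg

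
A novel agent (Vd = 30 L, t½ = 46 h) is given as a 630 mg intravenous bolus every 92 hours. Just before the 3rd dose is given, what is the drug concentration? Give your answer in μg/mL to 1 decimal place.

6.6 μg/mL

f = (1/2)^(τ/t½) = (1/2)^(92/46) ≈ 0.2500.
C₀ = D/Vd = 630/30 ≈ 21.000 μg/mL.
Before the 3rd dose, 2 doses have been given. Superposition: Cmin = C₀·(f + f²).
≈ 21.000 × (0.2500 + 0.0625) ≈ 21.000 × 0.3125 ≈ 6.562 μg/mL.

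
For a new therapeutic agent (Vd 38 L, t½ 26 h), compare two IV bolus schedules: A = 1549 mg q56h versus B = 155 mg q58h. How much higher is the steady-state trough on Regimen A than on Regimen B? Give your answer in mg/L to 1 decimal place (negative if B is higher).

10.7 mg/L

Regimen A: f = (1/2)^(56/26) ≈ 0.2247; Cmin,ss = (1549/38)·f/(1−f) ≈ 11.814 mg/L.
Regimen B: f = (1/2)^(58/26) ≈ 0.2130; Cmin,ss = (155/38)·f/(1−f) ≈ 1.104 mg/L.
Difference ≈ 11.814 − 1.104 ≈ 10.710 mg/L.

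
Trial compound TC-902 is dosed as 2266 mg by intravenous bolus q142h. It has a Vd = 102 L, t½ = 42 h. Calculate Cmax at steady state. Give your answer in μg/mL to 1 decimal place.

24.6 μg/mL

k = ln2/t½ = ln2/42 ≈ 0.016504 h⁻¹; fraction remaining f = e^(−kτ) = e^(−0.016504×142) ≈ 0.0960.
At steady state, accumulation factor R = 1/(1 − e^(−kτ)) ≈ 1.1062.
Single-dose peak C₀ = D/Vd = 2266/102 ≈ 22.216 μg/mL.
Steady-state peak Cmax,ss = C₀·R ≈ 22.216 × 1.1062 ≈ 24.575 μg/mL.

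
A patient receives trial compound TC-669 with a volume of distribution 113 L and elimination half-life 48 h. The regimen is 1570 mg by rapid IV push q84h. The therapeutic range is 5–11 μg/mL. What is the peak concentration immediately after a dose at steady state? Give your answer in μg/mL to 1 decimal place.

Over one 84-h interval, 84/48 ≈ 1.75 half-lives elapse, leaving f ≈ 0.2973 of each dose.
At steady state, accumulation factor R = 1/(1 − e^(−kτ)) ≈ 1.4231.
Single-dose peak C₀ = D/Vd = 1570/113 ≈ 13.894 μg/mL.
Steady-state peak Cmax,ss = C₀·R ≈ 13.894 × 1.4231 ≈ 19.773 μg/mL.
Peak 19.8 μg/mL vs MTC 11 μg/mL: exceeds toxic threshold.

19.8 μg/mL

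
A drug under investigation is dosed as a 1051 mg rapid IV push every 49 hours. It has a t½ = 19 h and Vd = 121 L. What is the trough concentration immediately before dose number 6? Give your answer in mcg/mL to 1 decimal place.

f = (1/2)^(τ/t½) = (1/2)^(49/19) ≈ 0.1674.
C₀ = D/Vd = 1051/121 ≈ 8.686 mcg/mL.
Before the 6th dose, 5 doses have been given. Superposition: Cmin = C₀·(f + f² + … + f^5).
≈ 8.686 × (0.1674 + 0.0280 + 0.0047 + 0.0008 + 0.0001) ≈ 8.686 × 0.2010 ≈ 1.746 mcg/mL.

1.7 mcg/mL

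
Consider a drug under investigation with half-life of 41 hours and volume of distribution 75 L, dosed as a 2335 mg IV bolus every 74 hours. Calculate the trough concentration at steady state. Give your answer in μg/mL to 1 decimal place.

12.5 μg/mL

k = ln2/t½ = ln2/41 ≈ 0.016906 h⁻¹; fraction remaining f = e^(−kτ) = e^(−0.016906×74) ≈ 0.2862.
At steady state, accumulation factor R = 1/(1 − e^(−kτ)) ≈ 1.4010.
Each bolus raises the concentration by D/Vd = 2335/75 ≈ 31.133 μg/mL.
Steady-state peak Cmax,ss = C₀·R ≈ 31.133 × 1.4010 ≈ 43.617 μg/mL.
One interval later, Cmin,ss = Cmax,ss·e^(−kτ) ≈ 43.617 × 0.2862 ≈ 12.483 μg/mL.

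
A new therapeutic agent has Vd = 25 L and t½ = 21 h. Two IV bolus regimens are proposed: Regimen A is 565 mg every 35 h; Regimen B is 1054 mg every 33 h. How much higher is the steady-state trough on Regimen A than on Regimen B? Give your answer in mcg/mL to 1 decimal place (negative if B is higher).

-11.0 mcg/mL

Regimen A: f = (1/2)^(35/21) ≈ 0.3150; Cmin,ss = (565/25)·f/(1−f) ≈ 10.393 mcg/mL.
Regimen B: f = (1/2)^(33/21) ≈ 0.3365; Cmin,ss = (1054/25)·f/(1−f) ≈ 21.382 mcg/mL.
Difference ≈ 10.393 − 21.382 ≈ -10.989 mcg/mL.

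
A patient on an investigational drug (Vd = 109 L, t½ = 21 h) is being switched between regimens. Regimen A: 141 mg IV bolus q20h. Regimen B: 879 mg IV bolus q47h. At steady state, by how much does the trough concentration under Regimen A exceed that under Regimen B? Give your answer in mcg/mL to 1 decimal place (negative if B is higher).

Regimen A: f = (1/2)^(20/21) ≈ 0.5168; Cmin,ss = (141/109)·f/(1−f) ≈ 1.384 mcg/mL.
Regimen B: f = (1/2)^(47/21) ≈ 0.2120; Cmin,ss = (879/109)·f/(1−f) ≈ 2.170 mcg/mL.
Difference ≈ 1.384 − 2.170 ≈ -0.786 mcg/mL.

-0.8 mcg/mL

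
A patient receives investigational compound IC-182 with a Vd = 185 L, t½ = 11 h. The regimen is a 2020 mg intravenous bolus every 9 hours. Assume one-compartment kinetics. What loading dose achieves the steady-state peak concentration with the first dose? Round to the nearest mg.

f = (1/2)^(9/11) ≈ 0.567156; accumulation ratio R = 1/(1−f) ≈ 2.31030.
Loading dose to hit Cmax,ss on first dose: D_load = D_maint·R ≈ 2020 × 2.31030 ≈ 4666.81 mg.

4667 mg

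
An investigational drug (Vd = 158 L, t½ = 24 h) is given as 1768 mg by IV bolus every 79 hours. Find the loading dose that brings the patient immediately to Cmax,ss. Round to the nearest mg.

1969 mg

f = (1/2)^(79/24) ≈ 0.102120; accumulation ratio R = 1/(1−f) ≈ 1.11373.
Loading dose to hit Cmax,ss on first dose: D_load = D_maint·R ≈ 1768 × 1.11373 ≈ 1969.07 mg.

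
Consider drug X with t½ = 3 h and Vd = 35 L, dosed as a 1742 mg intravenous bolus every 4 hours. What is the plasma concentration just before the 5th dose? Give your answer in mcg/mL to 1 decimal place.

31.9 mcg/mL

f = (1/2)^(τ/t½) = (1/2)^(4/3) ≈ 0.3969.
C₀ = D/Vd = 1742/35 ≈ 49.771 mcg/mL.
Before the 5th dose, 4 doses have been given. Superposition: Cmin = C₀·(f + f² + … + f^4).
≈ 49.771 × (0.3969 + 0.1575 + 0.0625 + 0.0248) ≈ 49.771 × 0.6417 ≈ 31.938 mcg/mL.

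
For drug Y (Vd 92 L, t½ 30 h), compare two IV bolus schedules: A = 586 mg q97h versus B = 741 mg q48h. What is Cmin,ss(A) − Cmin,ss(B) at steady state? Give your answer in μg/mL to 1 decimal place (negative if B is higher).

Regimen A: f = (1/2)^(97/30) ≈ 0.1063; Cmin,ss = (586/92)·f/(1−f) ≈ 0.758 μg/mL.
Regimen B: f = (1/2)^(48/30) ≈ 0.3299; Cmin,ss = (741/92)·f/(1−f) ≈ 3.965 μg/mL.
Difference ≈ 0.758 − 3.965 ≈ -3.207 μg/mL.

-3.2 μg/mL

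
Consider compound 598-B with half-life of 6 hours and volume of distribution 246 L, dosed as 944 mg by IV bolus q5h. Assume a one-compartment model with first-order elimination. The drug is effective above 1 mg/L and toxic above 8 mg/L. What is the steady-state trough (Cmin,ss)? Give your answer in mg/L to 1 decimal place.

τ/t½ = 5/6 ≈ 0.83333, so fraction remaining f = (1/2)^(5/6) ≈ 0.5612.
At steady state, accumulation factor R = 1/(1 − e^(−kτ)) ≈ 2.2789.
Single-dose peak C₀ = D/Vd = 944/246 ≈ 3.837 mg/L.
Cmax,ss = C₀/(1 − f) ≈ 3.837/0.4388 ≈ 8.744 mg/L.
Steady-state trough Cmin,ss = Cmax,ss·f ≈ 8.744 × 0.5612 ≈ 4.907 mg/L.
Trough 4.9 mg/L vs MEC 1 mg/L: adequate.

4.9 mg/L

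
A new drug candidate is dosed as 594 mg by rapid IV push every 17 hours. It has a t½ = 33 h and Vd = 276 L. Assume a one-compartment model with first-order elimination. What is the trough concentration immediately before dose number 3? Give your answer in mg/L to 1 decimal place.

f = (1/2)^(τ/t½) = (1/2)^(17/33) ≈ 0.6997.
C₀ = D/Vd = 594/276 ≈ 2.152 mg/L.
Before the 3rd dose, 2 doses have been given. Superposition: Cmin = C₀·(f + f²).
≈ 2.152 × (0.6997 + 0.4896) ≈ 2.152 × 1.1893 ≈ 2.559 mg/L.

2.6 mg/L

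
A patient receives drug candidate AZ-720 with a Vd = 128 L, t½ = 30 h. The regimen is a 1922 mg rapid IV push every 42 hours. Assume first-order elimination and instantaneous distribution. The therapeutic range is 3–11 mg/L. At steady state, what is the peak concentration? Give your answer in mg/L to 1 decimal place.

24.2 mg/L

τ/t½ = 42/30 ≈ 1.4, so fraction remaining f = (1/2)^(42/30) ≈ 0.3789.
Accumulation ratio R = 1/(1 − f) ≈ 1/0.6211 ≈ 1.6100.
Each bolus raises the concentration by D/Vd = 1922/128 ≈ 15.016 mg/L.
Cmax,ss = C₀/(1 − f) ≈ 15.016/0.6211 ≈ 24.176 mg/L.
Peak 24.2 mg/L vs MTC 11 mg/L: exceeds toxic threshold.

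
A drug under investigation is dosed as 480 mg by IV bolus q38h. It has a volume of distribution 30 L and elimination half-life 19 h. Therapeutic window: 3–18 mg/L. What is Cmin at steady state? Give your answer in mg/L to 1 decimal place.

5.3 mg/L

The dosing interval is 2 half-lives, so f = 2^(−2) = 0.25.
At steady state, R = 1/(1 − 0.25) = 4/3.
Single-dose peak C₀ = D/Vd = 480/30 = 16 mg/L.
Steady-state peak Cmax,ss = C₀·R = 16 × 4/3 ≈ 21.333 mg/L.
Steady-state trough Cmin,ss = Cmax,ss·f ≈ 21.333 × 0.25 ≈ 5.333 mg/L.
Trough 5.3 mg/L vs MEC 3 mg/L: adequate.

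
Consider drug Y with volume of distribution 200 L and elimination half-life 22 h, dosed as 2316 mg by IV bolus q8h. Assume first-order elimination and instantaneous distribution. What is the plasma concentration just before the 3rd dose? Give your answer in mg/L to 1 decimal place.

f = (1/2)^(τ/t½) = (1/2)^(8/22) ≈ 0.7772.
C₀ = D/Vd = 2316/200 ≈ 11.580 mg/L.
Before the 3rd dose, 2 doses have been given. Superposition: Cmin = C₀·(f + f²).
≈ 11.580 × (0.7772 + 0.6040) ≈ 11.580 × 1.3812 ≈ 15.994 mg/L.

16.0 mg/L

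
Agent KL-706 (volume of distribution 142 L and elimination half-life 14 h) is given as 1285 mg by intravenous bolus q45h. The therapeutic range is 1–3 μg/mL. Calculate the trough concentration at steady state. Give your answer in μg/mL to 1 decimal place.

τ/t½ = 45/14 ≈ 3.2143, so fraction remaining f = (1/2)^(45/14) ≈ 0.1077.
Each bolus raises the concentration by D/Vd = 1285/142 ≈ 9.049 μg/mL.
Steady-state trough Cmin,ss = C₀·f/(1−f) ≈ 9.049 × 0.1077/0.8923 ≈ 1.092 μg/mL.
Trough 1.1 μg/mL vs MEC 1 μg/mL: adequate.

1.1 μg/mL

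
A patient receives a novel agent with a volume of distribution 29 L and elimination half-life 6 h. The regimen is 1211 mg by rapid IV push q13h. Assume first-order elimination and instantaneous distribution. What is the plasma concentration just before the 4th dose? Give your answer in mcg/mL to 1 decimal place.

11.8 mcg/mL

f = (1/2)^(τ/t½) = (1/2)^(13/6) ≈ 0.2227.
C₀ = D/Vd = 1211/29 ≈ 41.759 mcg/mL.
Before the 4th dose, 3 doses have been given. Superposition: Cmin = C₀·(f + f² + … + f^3).
≈ 41.759 × (0.2227 + 0.0496 + 0.0110) ≈ 41.759 × 0.2833 ≈ 11.830 mcg/mL.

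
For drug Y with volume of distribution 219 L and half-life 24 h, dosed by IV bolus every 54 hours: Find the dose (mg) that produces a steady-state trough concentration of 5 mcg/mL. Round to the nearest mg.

4114 mg

τ/t½ = 54/24 ≈ 2.25, so f = (1/2)^(54/24) ≈ 0.210224.
Cmin,ss = (D/Vd)·f/(1−f), so D = Cmin,ss·Vd·(1−f)/f.
D = 5 × 219 × (1−f)/f ≈ 5 × 219 × 3.75683 ≈ 4113.73 mg.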